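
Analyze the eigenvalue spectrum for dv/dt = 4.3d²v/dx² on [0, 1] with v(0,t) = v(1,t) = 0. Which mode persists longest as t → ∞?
Eigenvalues: λₙ = 4.3n²π².
First three modes:
  n=1: λ₁ = 4.3π² ≈ 42.439
  n=2: λ₂ = 17.2π² ≈ 169.757 (4× faster decay)
  n=3: λ₃ = 38.7π² ≈ 381.954 (9× faster decay)
As t → ∞, higher modes decay exponentially faster. The n=1 mode dominates: v ~ c₁ sin(πx) e^{-λ₁t}.
Decay rate: λ₁ = 4.3π² ≈ 42.439.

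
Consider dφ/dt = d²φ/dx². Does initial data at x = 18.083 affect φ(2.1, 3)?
Yes, for any finite x. The heat equation has infinite propagation speed, so all initial data affects all points at any t > 0.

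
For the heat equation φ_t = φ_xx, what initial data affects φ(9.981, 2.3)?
The entire real line. The heat equation has infinite propagation speed: any initial disturbance instantly affects all points (though exponentially small far away).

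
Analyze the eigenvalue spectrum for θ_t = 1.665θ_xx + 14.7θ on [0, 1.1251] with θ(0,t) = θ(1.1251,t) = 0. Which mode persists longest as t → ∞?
Eigenvalues: λₙ = 1.665n²π²/1.1251² - 14.7.
First three modes:
  n=1: λ₁ = 1.665π²/1.1251² - 14.7 ≈ -1.718
  n=2: λ₂ = 6.66π²/1.1251² - 14.7 ≈ 37.227
  n=3: λ₃ = 14.985π²/1.1251² - 14.7 ≈ 102.135
Since 1.665π²/1.1251² ≈ 12.982 < 14.7, λ₁ < 0.
The n=1 mode grows fastest (−λₙ is largest for n=1) → dominates.
Asymptotic: θ ~ c₁ sin(πx/1.1251) e^{1.718t} (exponential growth at rate −λ₁ ≈ 1.718).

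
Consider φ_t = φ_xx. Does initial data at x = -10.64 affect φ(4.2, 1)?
Yes, for any finite x. The heat equation has infinite propagation speed, so all initial data affects all points at any t > 0.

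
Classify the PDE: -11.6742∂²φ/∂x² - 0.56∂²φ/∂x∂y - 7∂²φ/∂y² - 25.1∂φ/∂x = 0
A = -11.6742, B = -0.56, C = -7. Discriminant B² - 4AC = -326.564. Since -326.564 < 0, elliptic.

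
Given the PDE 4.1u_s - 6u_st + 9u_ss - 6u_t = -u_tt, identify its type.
Rewriting in standard form: 9u_ss - 6u_st + u_tt + 4.1u_s - 6u_t = 0. The second-order coefficients are A = 9, B = -6, C = 1. Since B² - 4AC = 0 = 0, this is a parabolic PDE.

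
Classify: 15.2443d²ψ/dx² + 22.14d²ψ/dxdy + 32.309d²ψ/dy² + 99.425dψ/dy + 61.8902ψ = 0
Elliptic (discriminant = -1479.9327548).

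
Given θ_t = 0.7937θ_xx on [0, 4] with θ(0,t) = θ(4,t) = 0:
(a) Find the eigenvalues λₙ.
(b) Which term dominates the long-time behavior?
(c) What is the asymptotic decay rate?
Eigenvalues: λₙ = 0.7937n²π²/4².
First three modes:
  n=1: λ₁ = 0.7937π²/4² ≈ 0.49
  n=2: λ₂ = 3.1748π²/4² ≈ 1.958 (4× faster decay)
  n=3: λ₃ = 7.1433π²/4² ≈ 4.406 (9× faster decay)
As t → ∞, higher modes decay exponentially faster. The n=1 mode dominates: θ ~ c₁ sin(πx/4) e^{-λ₁t}.
Decay rate: λ₁ = 0.7937π²/4² ≈ 0.49.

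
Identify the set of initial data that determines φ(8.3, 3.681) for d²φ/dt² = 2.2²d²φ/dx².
Domain of dependence: [0.2018, 16.3982]. Signals travel at speed 2.2, so data within |x - 8.3| ≤ 2.2·3.681 = 8.0982 can reach the point.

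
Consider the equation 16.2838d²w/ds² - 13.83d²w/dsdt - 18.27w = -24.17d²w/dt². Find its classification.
Rewriting in standard form: 16.2838d²w/ds² - 13.83d²w/dsdt + 24.17d²w/dt² - 18.27w = 0. Elliptic. (A = 16.2838, B = -13.83, C = 24.17 gives B² - 4AC = -1383.048884.)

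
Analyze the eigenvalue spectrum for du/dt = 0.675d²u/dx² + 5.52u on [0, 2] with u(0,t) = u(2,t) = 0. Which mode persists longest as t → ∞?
Eigenvalues: λₙ = 0.675n²π²/2² - 5.52.
First three modes:
  n=1: λ₁ = 0.675π²/2² - 5.52 ≈ -3.855
  n=2: λ₂ = 2.7π²/2² - 5.52 ≈ 1.142
  n=3: λ₃ = 6.075π²/2² - 5.52 ≈ 9.469
Since 0.675π²/2² ≈ 1.665 < 5.52, λ₁ < 0.
The n=1 mode grows fastest (−λₙ is largest for n=1) → dominates.
Asymptotic: u ~ c₁ sin(πx/2) e^{3.855t} (exponential growth at rate −λ₁ ≈ 3.855).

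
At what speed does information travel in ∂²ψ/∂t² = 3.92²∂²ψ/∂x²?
Speed = 3.92. Information travels along characteristics x = x₀ ± 3.92t.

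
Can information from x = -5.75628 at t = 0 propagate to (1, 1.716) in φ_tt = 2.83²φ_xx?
No. The domain of dependence is [-3.85628, 5.85628], and -5.75628 is outside this interval.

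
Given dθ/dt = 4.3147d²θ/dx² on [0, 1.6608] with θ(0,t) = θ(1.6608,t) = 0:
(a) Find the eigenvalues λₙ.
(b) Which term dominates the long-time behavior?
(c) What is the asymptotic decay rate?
Eigenvalues: λₙ = 4.3147n²π²/1.6608².
First three modes:
  n=1: λ₁ = 4.3147π²/1.6608² ≈ 15.439
  n=2: λ₂ = 17.2588π²/1.6608² ≈ 61.756 (4× faster decay)
  n=3: λ₃ = 38.8323π²/1.6608² ≈ 138.95 (9× faster decay)
As t → ∞, higher modes decay exponentially faster. The n=1 mode dominates: θ ~ c₁ sin(πx/1.6608) e^{-λ₁t}.
Decay rate: λ₁ = 4.3147π²/1.6608² ≈ 15.439.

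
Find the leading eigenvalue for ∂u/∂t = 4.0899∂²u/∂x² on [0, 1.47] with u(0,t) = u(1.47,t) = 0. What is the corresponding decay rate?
Eigenvalues: λₙ = 4.0899n²π²/1.47².
First three modes:
  n=1: λ₁ = 4.0899π²/1.47² ≈ 18.68
  n=2: λ₂ = 16.3596π²/1.47² ≈ 74.72 (4× faster decay)
  n=3: λ₃ = 36.8091π²/1.47² ≈ 168.12 (9× faster decay)
As t → ∞, higher modes decay exponentially faster. The n=1 mode dominates: u ~ c₁ sin(πx/1.47) e^{-λ₁t}.
Decay rate: λ₁ = 4.0899π²/1.47² ≈ 18.68.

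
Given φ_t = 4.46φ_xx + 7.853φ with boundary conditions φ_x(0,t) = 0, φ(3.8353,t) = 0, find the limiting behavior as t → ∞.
φ grows unboundedly. Reaction dominates diffusion (r=7.853 > κπ²/(4L²)≈0.75); solution grows exponentially.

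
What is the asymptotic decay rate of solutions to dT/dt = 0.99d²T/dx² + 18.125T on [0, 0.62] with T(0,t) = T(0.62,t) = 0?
Eigenvalues: λₙ = 0.99n²π²/0.62² - 18.125.
First three modes:
  n=1: λ₁ = 0.99π²/0.62² - 18.125 ≈ 7.294
  n=2: λ₂ = 3.96π²/0.62² - 18.125 ≈ 83.549
  n=3: λ₃ = 8.91π²/0.62² - 18.125 ≈ 210.642
Since 0.99π²/0.62² ≈ 25.419 > 18.125, all λₙ > 0.
The n=1 mode decays slowest → dominates as t → ∞.
Asymptotic: T ~ c₁ sin(πx/0.62) e^{-λ₁t} with decay rate λ₁ ≈ 7.294.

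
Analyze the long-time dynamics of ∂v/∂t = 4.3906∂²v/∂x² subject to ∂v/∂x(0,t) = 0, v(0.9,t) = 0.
Long-time behavior: v → 0. Heat escapes through the Dirichlet boundary.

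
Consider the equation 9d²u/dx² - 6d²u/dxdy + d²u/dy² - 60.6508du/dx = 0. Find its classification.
Parabolic. (A = 9, B = -6, C = 1 gives B² - 4AC = 0.)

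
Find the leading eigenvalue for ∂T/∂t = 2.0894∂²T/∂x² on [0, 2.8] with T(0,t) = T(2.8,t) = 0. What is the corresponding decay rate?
Eigenvalues: λₙ = 2.0894n²π²/2.8².
First three modes:
  n=1: λ₁ = 2.0894π²/2.8² ≈ 2.63
  n=2: λ₂ = 8.3576π²/2.8² ≈ 10.521 (4× faster decay)
  n=3: λ₃ = 18.8046π²/2.8² ≈ 23.673 (9× faster decay)
As t → ∞, higher modes decay exponentially faster. The n=1 mode dominates: T ~ c₁ sin(πx/2.8) e^{-λ₁t}.
Decay rate: λ₁ = 2.0894π²/2.8² ≈ 2.63.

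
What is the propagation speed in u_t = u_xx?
Infinite. The heat equation is parabolic, not hyperbolic, so disturbances propagate instantly.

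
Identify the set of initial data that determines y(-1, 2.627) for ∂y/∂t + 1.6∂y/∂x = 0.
A single point: x = -5.2032. The characteristic through (-1, 2.627) is x - 1.6t = const, so x = -1 - 1.6·2.627 = -5.2032.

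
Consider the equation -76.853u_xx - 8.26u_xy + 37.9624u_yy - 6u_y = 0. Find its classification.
Hyperbolic. (A = -76.853, B = -8.26, C = 37.9624 gives B² - 4AC = 11738.3249088.)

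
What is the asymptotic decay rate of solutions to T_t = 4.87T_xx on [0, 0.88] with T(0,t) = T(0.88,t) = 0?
Eigenvalues: λₙ = 4.87n²π²/0.88².
First three modes:
  n=1: λ₁ = 4.87π²/0.88² ≈ 62.067
  n=2: λ₂ = 19.48π²/0.88² ≈ 248.269 (4× faster decay)
  n=3: λ₃ = 43.83π²/0.88² ≈ 558.606 (9× faster decay)
As t → ∞, higher modes decay exponentially faster. The n=1 mode dominates: T ~ c₁ sin(πx/0.88) e^{-λ₁t}.
Decay rate: λ₁ = 4.87π²/0.88² ≈ 62.067.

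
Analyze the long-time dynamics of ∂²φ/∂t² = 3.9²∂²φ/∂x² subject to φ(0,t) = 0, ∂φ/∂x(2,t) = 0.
Long-time behavior: φ oscillates (no decay). Energy is conserved; the solution oscillates indefinitely as standing waves.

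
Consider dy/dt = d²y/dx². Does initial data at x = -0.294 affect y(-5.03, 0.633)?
Yes, for any finite x. The heat equation has infinite propagation speed, so all initial data affects all points at any t > 0.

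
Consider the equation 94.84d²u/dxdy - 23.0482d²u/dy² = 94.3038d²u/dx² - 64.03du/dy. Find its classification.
Rewriting in standard form: -94.3038d²u/dx² + 94.84d²u/dxdy - 23.0482d²u/dy² + 64.03du/dy = 0. Hyperbolic. (A = -94.3038, B = 94.84, C = -23.0482 gives B² - 4AC = 300.49422736.)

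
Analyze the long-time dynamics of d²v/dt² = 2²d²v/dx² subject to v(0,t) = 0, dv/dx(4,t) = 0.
Long-time behavior: v oscillates (no decay). Energy is conserved; the solution oscillates indefinitely as standing waves.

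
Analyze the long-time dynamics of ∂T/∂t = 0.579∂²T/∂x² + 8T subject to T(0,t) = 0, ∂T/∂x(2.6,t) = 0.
Long-time behavior: T grows unboundedly. Reaction dominates diffusion (r=8 > κπ²/(4L²)≈0.21); solution grows exponentially.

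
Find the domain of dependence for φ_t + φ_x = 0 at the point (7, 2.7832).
A single point: x = 4.2168. The characteristic through (7, 2.7832) is x - 1t = const, so x = 7 - 1·2.7832 = 4.2168.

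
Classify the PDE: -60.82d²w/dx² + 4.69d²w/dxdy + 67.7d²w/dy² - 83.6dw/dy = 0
A = -60.82, B = 4.69, C = 67.7. Discriminant B² - 4AC = 16492.0521. Since 16492.0521 > 0, hyperbolic.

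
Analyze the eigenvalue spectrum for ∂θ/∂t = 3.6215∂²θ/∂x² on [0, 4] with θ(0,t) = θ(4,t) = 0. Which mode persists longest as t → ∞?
Eigenvalues: λₙ = 3.6215n²π²/4².
First three modes:
  n=1: λ₁ = 3.6215π²/4² ≈ 2.234
  n=2: λ₂ = 14.486π²/4² ≈ 8.936 (4× faster decay)
  n=3: λ₃ = 32.5935π²/4² ≈ 20.105 (9× faster decay)
As t → ∞, higher modes decay exponentially faster. The n=1 mode dominates: θ ~ c₁ sin(πx/4) e^{-λ₁t}.
Decay rate: λ₁ = 3.6215π²/4² ≈ 2.234.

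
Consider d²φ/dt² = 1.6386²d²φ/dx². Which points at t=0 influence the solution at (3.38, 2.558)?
Domain of dependence: [-0.8115388, 7.5715388]. Signals travel at speed 1.6386, so data within |x - 3.38| ≤ 1.6386·2.558 = 4.1915388 can reach the point.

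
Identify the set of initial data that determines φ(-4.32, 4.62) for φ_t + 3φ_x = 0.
A single point: x = -18.18. The characteristic through (-4.32, 4.62) is x - 3t = const, so x = -4.32 - 3·4.62 = -18.18.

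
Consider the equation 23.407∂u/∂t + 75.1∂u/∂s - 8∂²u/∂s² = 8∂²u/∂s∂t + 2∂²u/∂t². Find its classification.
Rewriting in standard form: -8∂²u/∂s² - 8∂²u/∂s∂t - 2∂²u/∂t² + 75.1∂u/∂s + 23.407∂u/∂t = 0. Parabolic. (A = -8, B = -8, C = -2 gives B² - 4AC = 0.)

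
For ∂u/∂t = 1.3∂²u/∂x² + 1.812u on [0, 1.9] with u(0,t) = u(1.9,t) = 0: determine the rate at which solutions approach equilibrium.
Eigenvalues: λₙ = 1.3n²π²/1.9² - 1.812.
First three modes:
  n=1: λ₁ = 1.3π²/1.9² - 1.812 ≈ 1.742
  n=2: λ₂ = 5.2π²/1.9² - 1.812 ≈ 12.405
  n=3: λ₃ = 11.7π²/1.9² - 1.812 ≈ 30.175
Since 1.3π²/1.9² ≈ 3.554 > 1.812, all λₙ > 0.
The n=1 mode decays slowest → dominates as t → ∞.
Asymptotic: u ~ c₁ sin(πx/1.9) e^{-λ₁t} with decay rate λ₁ ≈ 1.742.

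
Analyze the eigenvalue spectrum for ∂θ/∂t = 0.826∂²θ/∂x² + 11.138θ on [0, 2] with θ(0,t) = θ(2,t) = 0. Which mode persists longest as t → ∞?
Eigenvalues: λₙ = 0.826n²π²/2² - 11.138.
First three modes:
  n=1: λ₁ = 0.826π²/2² - 11.138 ≈ -9.1
  n=2: λ₂ = 3.304π²/2² - 11.138 ≈ -2.986
  n=3: λ₃ = 7.434π²/2² - 11.138 ≈ 7.205
Since 0.826π²/2² ≈ 2.038 < 11.138, λ₁ < 0.
The n=1 mode grows fastest (−λₙ is largest for n=1) → dominates.
Asymptotic: θ ~ c₁ sin(πx/2) e^{9.1t} (exponential growth at rate −λ₁ ≈ 9.1).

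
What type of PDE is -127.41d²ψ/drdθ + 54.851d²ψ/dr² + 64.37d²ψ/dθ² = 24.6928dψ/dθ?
Rewriting in standard form: 54.851d²ψ/dr² - 127.41d²ψ/drdθ + 64.37d²ψ/dθ² - 24.6928dψ/dθ = 0. With A = 54.851, B = -127.41, C = 64.37, the discriminant is 2110.27262. This is a hyperbolic PDE.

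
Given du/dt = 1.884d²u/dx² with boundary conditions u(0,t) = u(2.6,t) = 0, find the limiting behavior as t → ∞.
u → 0. Heat diffuses out through both boundaries.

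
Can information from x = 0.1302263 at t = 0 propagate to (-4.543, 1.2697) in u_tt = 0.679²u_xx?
No. The domain of dependence is [-5.4051263, -3.6808737], and 0.1302263 is outside this interval.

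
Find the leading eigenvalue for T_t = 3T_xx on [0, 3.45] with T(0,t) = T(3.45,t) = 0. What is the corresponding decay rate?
Eigenvalues: λₙ = 3n²π²/3.45².
First three modes:
  n=1: λ₁ = 3π²/3.45² ≈ 2.488
  n=2: λ₂ = 12π²/3.45² ≈ 9.95 (4× faster decay)
  n=3: λ₃ = 27π²/3.45² ≈ 22.389 (9× faster decay)
As t → ∞, higher modes decay exponentially faster. The n=1 mode dominates: T ~ c₁ sin(πx/3.45) e^{-λ₁t}.
Decay rate: λ₁ = 3π²/3.45² ≈ 2.488.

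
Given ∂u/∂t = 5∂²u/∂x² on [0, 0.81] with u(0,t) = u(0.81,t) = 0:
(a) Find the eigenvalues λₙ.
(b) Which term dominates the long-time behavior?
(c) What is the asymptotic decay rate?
Eigenvalues: λₙ = 5n²π²/0.81².
First three modes:
  n=1: λ₁ = 5π²/0.81² ≈ 75.214
  n=2: λ₂ = 20π²/0.81² ≈ 300.857 (4× faster decay)
  n=3: λ₃ = 45π²/0.81² ≈ 676.928 (9× faster decay)
As t → ∞, higher modes decay exponentially faster. The n=1 mode dominates: u ~ c₁ sin(πx/0.81) e^{-λ₁t}.
Decay rate: λ₁ = 5π²/0.81² ≈ 75.214.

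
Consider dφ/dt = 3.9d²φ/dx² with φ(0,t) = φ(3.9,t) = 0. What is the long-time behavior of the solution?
As t → ∞, φ → 0. Heat diffuses out through both boundaries.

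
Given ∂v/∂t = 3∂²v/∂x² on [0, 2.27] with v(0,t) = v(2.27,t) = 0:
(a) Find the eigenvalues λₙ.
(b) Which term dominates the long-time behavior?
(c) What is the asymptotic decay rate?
Eigenvalues: λₙ = 3n²π²/2.27².
First three modes:
  n=1: λ₁ = 3π²/2.27² ≈ 5.746
  n=2: λ₂ = 12π²/2.27² ≈ 22.984 (4× faster decay)
  n=3: λ₃ = 27π²/2.27² ≈ 51.714 (9× faster decay)
As t → ∞, higher modes decay exponentially faster. The n=1 mode dominates: v ~ c₁ sin(πx/2.27) e^{-λ₁t}.
Decay rate: λ₁ = 3π²/2.27² ≈ 5.746.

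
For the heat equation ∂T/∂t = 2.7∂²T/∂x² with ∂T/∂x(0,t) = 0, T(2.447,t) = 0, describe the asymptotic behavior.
T → 0. Heat escapes through the Dirichlet boundary.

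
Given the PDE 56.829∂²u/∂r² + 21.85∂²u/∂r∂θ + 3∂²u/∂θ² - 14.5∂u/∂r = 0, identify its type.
The second-order coefficients are A = 56.829, B = 21.85, C = 3. Since B² - 4AC = -204.5255 < 0, this is an elliptic PDE.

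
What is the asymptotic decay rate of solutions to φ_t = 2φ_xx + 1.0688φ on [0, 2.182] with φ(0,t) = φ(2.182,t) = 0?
Eigenvalues: λₙ = 2n²π²/2.182² - 1.0688.
First three modes:
  n=1: λ₁ = 2π²/2.182² - 1.0688 ≈ 3.077
  n=2: λ₂ = 8π²/2.182² - 1.0688 ≈ 15.515
  n=3: λ₃ = 18π²/2.182² - 1.0688 ≈ 36.244
Since 2π²/2.182² ≈ 4.146 > 1.0688, all λₙ > 0.
The n=1 mode decays slowest → dominates as t → ∞.
Asymptotic: φ ~ c₁ sin(πx/2.182) e^{-λ₁t} with decay rate λ₁ ≈ 3.077.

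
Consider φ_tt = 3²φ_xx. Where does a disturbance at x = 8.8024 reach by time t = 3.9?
Domain of influence: [-2.8976, 20.5024]. Data at x = 8.8024 spreads outward at speed 3.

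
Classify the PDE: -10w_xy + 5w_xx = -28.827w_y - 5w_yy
Rewriting in standard form: 5w_xx - 10w_xy + 5w_yy + 28.827w_y = 0. A = 5, B = -10, C = 5. Discriminant B² - 4AC = 0. Since 0 = 0, parabolic.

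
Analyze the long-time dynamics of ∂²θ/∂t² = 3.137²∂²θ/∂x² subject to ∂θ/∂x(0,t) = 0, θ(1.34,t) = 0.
Long-time behavior: θ oscillates (no decay). Energy is conserved; the solution oscillates indefinitely as standing waves.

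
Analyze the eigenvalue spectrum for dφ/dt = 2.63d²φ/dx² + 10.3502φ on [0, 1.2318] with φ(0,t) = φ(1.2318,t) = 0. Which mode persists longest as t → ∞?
Eigenvalues: λₙ = 2.63n²π²/1.2318² - 10.3502.
First three modes:
  n=1: λ₁ = 2.63π²/1.2318² - 10.3502 ≈ 6.757
  n=2: λ₂ = 10.52π²/1.2318² - 10.3502 ≈ 58.078
  n=3: λ₃ = 23.67π²/1.2318² - 10.3502 ≈ 143.613
Since 2.63π²/1.2318² ≈ 17.107 > 10.3502, all λₙ > 0.
The n=1 mode decays slowest → dominates as t → ∞.
Asymptotic: φ ~ c₁ sin(πx/1.2318) e^{-λ₁t} with decay rate λ₁ ≈ 6.757.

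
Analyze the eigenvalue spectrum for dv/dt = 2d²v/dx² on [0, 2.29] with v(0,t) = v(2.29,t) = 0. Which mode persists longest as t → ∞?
Eigenvalues: λₙ = 2n²π²/2.29².
First three modes:
  n=1: λ₁ = 2π²/2.29² ≈ 3.764
  n=2: λ₂ = 8π²/2.29² ≈ 15.056 (4× faster decay)
  n=3: λ₃ = 18π²/2.29² ≈ 33.877 (9× faster decay)
As t → ∞, higher modes decay exponentially faster. The n=1 mode dominates: v ~ c₁ sin(πx/2.29) e^{-λ₁t}.
Decay rate: λ₁ = 2π²/2.29² ≈ 3.764.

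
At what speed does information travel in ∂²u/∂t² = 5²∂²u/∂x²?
Speed = 5. Information travels along characteristics x = x₀ ± 5t.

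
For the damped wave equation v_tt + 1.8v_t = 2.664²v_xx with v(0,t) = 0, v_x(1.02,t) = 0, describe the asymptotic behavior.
v → 0. Damping (γ=1.8) dissipates energy; oscillations decay exponentially.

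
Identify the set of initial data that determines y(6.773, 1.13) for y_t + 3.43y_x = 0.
A single point: x = 2.8971. The characteristic through (6.773, 1.13) is x - 3.43t = const, so x = 6.773 - 3.43·1.13 = 2.8971.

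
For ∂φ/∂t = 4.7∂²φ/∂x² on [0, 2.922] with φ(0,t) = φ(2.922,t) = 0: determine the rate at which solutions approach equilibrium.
Eigenvalues: λₙ = 4.7n²π²/2.922².
First three modes:
  n=1: λ₁ = 4.7π²/2.922² ≈ 5.433
  n=2: λ₂ = 18.8π²/2.922² ≈ 21.732 (4× faster decay)
  n=3: λ₃ = 42.3π²/2.922² ≈ 48.897 (9× faster decay)
As t → ∞, higher modes decay exponentially faster. The n=1 mode dominates: φ ~ c₁ sin(πx/2.922) e^{-λ₁t}.
Decay rate: λ₁ = 4.7π²/2.922² ≈ 5.433.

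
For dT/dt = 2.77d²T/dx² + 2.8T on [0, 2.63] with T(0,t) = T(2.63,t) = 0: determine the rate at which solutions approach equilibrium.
Eigenvalues: λₙ = 2.77n²π²/2.63² - 2.8.
First three modes:
  n=1: λ₁ = 2.77π²/2.63² - 2.8 ≈ 1.152
  n=2: λ₂ = 11.08π²/2.63² - 2.8 ≈ 13.01
  n=3: λ₃ = 24.93π²/2.63² - 2.8 ≈ 32.772
Since 2.77π²/2.63² ≈ 3.952 > 2.8, all λₙ > 0.
The n=1 mode decays slowest → dominates as t → ∞.
Asymptotic: T ~ c₁ sin(πx/2.63) e^{-λ₁t} with decay rate λ₁ ≈ 1.152.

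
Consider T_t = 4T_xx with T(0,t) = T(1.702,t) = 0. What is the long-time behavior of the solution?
As t → ∞, T → 0. Heat diffuses out through both boundaries.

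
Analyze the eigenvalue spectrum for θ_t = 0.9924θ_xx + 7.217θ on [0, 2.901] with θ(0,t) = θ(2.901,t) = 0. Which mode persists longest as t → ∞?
Eigenvalues: λₙ = 0.9924n²π²/2.901² - 7.217.
First three modes:
  n=1: λ₁ = 0.9924π²/2.901² - 7.217 ≈ -6.053
  n=2: λ₂ = 3.9696π²/2.901² - 7.217 ≈ -2.562
  n=3: λ₃ = 8.9316π²/2.901² - 7.217 ≈ 3.258
Since 0.9924π²/2.901² ≈ 1.164 < 7.217, λ₁ < 0.
The n=1 mode grows fastest (−λₙ is largest for n=1) → dominates.
Asymptotic: θ ~ c₁ sin(πx/2.901) e^{6.053t} (exponential growth at rate −λ₁ ≈ 6.053).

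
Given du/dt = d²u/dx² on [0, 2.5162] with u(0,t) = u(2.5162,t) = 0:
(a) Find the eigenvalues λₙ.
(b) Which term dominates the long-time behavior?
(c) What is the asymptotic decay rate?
Eigenvalues: λₙ = n²π²/2.5162².
First three modes:
  n=1: λ₁ = π²/2.5162² ≈ 1.559
  n=2: λ₂ = 4π²/2.5162² ≈ 6.235 (4× faster decay)
  n=3: λ₃ = 9π²/2.5162² ≈ 14.03 (9× faster decay)
As t → ∞, higher modes decay exponentially faster. The n=1 mode dominates: u ~ c₁ sin(πx/2.5162) e^{-λ₁t}.
Decay rate: λ₁ = π²/2.5162² ≈ 1.559.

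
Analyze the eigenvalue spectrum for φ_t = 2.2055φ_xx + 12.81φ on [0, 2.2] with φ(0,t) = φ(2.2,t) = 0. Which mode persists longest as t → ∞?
Eigenvalues: λₙ = 2.2055n²π²/2.2² - 12.81.
First three modes:
  n=1: λ₁ = 2.2055π²/2.2² - 12.81 ≈ -8.313
  n=2: λ₂ = 8.822π²/2.2² - 12.81 ≈ 5.18
  n=3: λ₃ = 19.8495π²/2.2² - 12.81 ≈ 27.667
Since 2.2055π²/2.2² ≈ 4.497 < 12.81, λ₁ < 0.
The n=1 mode grows fastest (−λₙ is largest for n=1) → dominates.
Asymptotic: φ ~ c₁ sin(πx/2.2) e^{8.313t} (exponential growth at rate −λ₁ ≈ 8.313).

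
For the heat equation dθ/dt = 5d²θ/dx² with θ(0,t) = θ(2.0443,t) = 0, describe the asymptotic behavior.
θ → 0. Heat diffuses out through both boundaries.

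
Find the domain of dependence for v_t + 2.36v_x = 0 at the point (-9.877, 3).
A single point: x = -16.957. The characteristic through (-9.877, 3) is x - 2.36t = const, so x = -9.877 - 2.36·3 = -16.957.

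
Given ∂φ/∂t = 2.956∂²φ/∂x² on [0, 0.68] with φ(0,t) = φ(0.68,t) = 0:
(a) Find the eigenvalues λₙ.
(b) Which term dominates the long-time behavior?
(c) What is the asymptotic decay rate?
Eigenvalues: λₙ = 2.956n²π²/0.68².
First three modes:
  n=1: λ₁ = 2.956π²/0.68² ≈ 63.094
  n=2: λ₂ = 11.824π²/0.68² ≈ 252.375 (4× faster decay)
  n=3: λ₃ = 26.604π²/0.68² ≈ 567.844 (9× faster decay)
As t → ∞, higher modes decay exponentially faster. The n=1 mode dominates: φ ~ c₁ sin(πx/0.68) e^{-λ₁t}.
Decay rate: λ₁ = 2.956π²/0.68² ≈ 63.094.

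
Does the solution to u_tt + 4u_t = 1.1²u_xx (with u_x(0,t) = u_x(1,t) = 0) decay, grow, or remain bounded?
u → constant (steady state). Damping (γ=4) dissipates the nonconstant modes; with Neumann BCs the spatial average obeys M''+γM'=0 and tends to a finite limit.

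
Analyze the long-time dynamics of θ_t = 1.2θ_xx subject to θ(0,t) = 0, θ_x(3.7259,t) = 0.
Long-time behavior: θ → 0. Heat escapes through the Dirichlet boundary.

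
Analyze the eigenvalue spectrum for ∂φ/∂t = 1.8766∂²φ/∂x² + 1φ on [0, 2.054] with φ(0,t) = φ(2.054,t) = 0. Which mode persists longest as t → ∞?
Eigenvalues: λₙ = 1.8766n²π²/2.054² - 1.
First three modes:
  n=1: λ₁ = 1.8766π²/2.054² - 1 ≈ 3.39
  n=2: λ₂ = 7.5064π²/2.054² - 1 ≈ 16.56
  n=3: λ₃ = 16.8894π²/2.054² - 1 ≈ 38.511
Since 1.8766π²/2.054² ≈ 4.39 > 1, all λₙ > 0.
The n=1 mode decays slowest → dominates as t → ∞.
Asymptotic: φ ~ c₁ sin(πx/2.054) e^{-λ₁t} with decay rate λ₁ ≈ 3.39.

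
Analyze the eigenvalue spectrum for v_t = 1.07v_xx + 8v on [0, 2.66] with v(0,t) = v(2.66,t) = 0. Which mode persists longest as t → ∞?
Eigenvalues: λₙ = 1.07n²π²/2.66² - 8.
First three modes:
  n=1: λ₁ = 1.07π²/2.66² - 8 ≈ -6.507
  n=2: λ₂ = 4.28π²/2.66² - 8 ≈ -2.03
  n=3: λ₃ = 9.63π²/2.66² - 8 ≈ 5.433
Since 1.07π²/2.66² ≈ 1.493 < 8, λ₁ < 0.
The n=1 mode grows fastest (−λₙ is largest for n=1) → dominates.
Asymptotic: v ~ c₁ sin(πx/2.66) e^{6.507t} (exponential growth at rate −λ₁ ≈ 6.507).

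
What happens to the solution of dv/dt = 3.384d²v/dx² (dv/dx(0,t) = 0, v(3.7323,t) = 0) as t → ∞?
v → 0. Heat escapes through the Dirichlet boundary.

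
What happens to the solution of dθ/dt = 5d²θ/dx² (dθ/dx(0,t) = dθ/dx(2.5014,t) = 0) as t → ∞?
θ → constant (steady state). Heat is conserved (no flux at boundaries); solution approaches the spatial average.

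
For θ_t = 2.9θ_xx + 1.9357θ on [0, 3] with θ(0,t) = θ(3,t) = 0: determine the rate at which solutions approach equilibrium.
Eigenvalues: λₙ = 2.9n²π²/3² - 1.9357.
First three modes:
  n=1: λ₁ = 2.9π²/3² - 1.9357 ≈ 1.245
  n=2: λ₂ = 11.6π²/3² - 1.9357 ≈ 10.785
  n=3: λ₃ = 26.1π²/3² - 1.9357 ≈ 26.686
Since 2.9π²/3² ≈ 3.18 > 1.9357, all λₙ > 0.
The n=1 mode decays slowest → dominates as t → ∞.
Asymptotic: θ ~ c₁ sin(πx/3) e^{-λ₁t} with decay rate λ₁ ≈ 1.245.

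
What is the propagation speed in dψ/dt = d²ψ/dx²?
Infinite. The heat equation is parabolic, not hyperbolic, so disturbances propagate instantly.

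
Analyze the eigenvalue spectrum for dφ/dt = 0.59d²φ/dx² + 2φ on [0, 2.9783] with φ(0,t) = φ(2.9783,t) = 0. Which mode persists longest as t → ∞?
Eigenvalues: λₙ = 0.59n²π²/2.9783² - 2.
First three modes:
  n=1: λ₁ = 0.59π²/2.9783² - 2 ≈ -1.344
  n=2: λ₂ = 2.36π²/2.9783² - 2 ≈ 0.626
  n=3: λ₃ = 5.31π²/2.9783² - 2 ≈ 3.908
Since 0.59π²/2.9783² ≈ 0.656 < 2, λ₁ < 0.
The n=1 mode grows fastest (−λₙ is largest for n=1) → dominates.
Asymptotic: φ ~ c₁ sin(πx/2.9783) e^{1.344t} (exponential growth at rate −λ₁ ≈ 1.344).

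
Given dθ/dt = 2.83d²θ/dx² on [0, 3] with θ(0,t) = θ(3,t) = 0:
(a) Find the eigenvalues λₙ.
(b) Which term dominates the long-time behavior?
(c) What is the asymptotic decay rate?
Eigenvalues: λₙ = 2.83n²π²/3².
First three modes:
  n=1: λ₁ = 2.83π²/3² ≈ 3.103
  n=2: λ₂ = 11.32π²/3² ≈ 12.414 (4× faster decay)
  n=3: λ₃ = 25.47π²/3² ≈ 27.931 (9× faster decay)
As t → ∞, higher modes decay exponentially faster. The n=1 mode dominates: θ ~ c₁ sin(πx/3) e^{-λ₁t}.
Decay rate: λ₁ = 2.83π²/3² ≈ 3.103.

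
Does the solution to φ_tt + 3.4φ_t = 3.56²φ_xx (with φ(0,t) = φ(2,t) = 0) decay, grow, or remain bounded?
φ → 0. Damping (γ=3.4) dissipates energy; oscillations decay exponentially.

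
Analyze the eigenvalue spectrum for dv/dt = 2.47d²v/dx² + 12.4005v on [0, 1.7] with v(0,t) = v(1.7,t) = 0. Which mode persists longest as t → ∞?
Eigenvalues: λₙ = 2.47n²π²/1.7² - 12.4005.
First three modes:
  n=1: λ₁ = 2.47π²/1.7² - 12.4005 ≈ -3.965
  n=2: λ₂ = 9.88π²/1.7² - 12.4005 ≈ 21.341
  n=3: λ₃ = 22.23π²/1.7² - 12.4005 ≈ 63.517
Since 2.47π²/1.7² ≈ 8.435 < 12.4005, λ₁ < 0.
The n=1 mode grows fastest (−λₙ is largest for n=1) → dominates.
Asymptotic: v ~ c₁ sin(πx/1.7) e^{3.965t} (exponential growth at rate −λ₁ ≈ 3.965).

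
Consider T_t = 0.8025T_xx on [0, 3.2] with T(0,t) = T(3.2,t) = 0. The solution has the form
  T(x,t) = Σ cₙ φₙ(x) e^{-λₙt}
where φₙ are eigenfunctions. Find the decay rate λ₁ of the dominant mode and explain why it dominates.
Eigenvalues: λₙ = 0.8025n²π²/3.2².
First three modes:
  n=1: λ₁ = 0.8025π²/3.2² ≈ 0.773
  n=2: λ₂ = 3.21π²/3.2² ≈ 3.094 (4× faster decay)
  n=3: λ₃ = 7.2225π²/3.2² ≈ 6.961 (9× faster decay)
As t → ∞, higher modes decay exponentially faster. The n=1 mode dominates: T ~ c₁ sin(πx/3.2) e^{-λ₁t}.
Decay rate: λ₁ = 0.8025π²/3.2² ≈ 0.773.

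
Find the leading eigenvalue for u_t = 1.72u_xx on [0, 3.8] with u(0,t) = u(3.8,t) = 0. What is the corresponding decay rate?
Eigenvalues: λₙ = 1.72n²π²/3.8².
First three modes:
  n=1: λ₁ = 1.72π²/3.8² ≈ 1.176
  n=2: λ₂ = 6.88π²/3.8² ≈ 4.702 (4× faster decay)
  n=3: λ₃ = 15.48π²/3.8² ≈ 10.58 (9× faster decay)
As t → ∞, higher modes decay exponentially faster. The n=1 mode dominates: u ~ c₁ sin(πx/3.8) e^{-λ₁t}.
Decay rate: λ₁ = 1.72π²/3.8² ≈ 1.176.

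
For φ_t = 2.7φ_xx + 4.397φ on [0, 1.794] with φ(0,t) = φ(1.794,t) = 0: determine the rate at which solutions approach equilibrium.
Eigenvalues: λₙ = 2.7n²π²/1.794² - 4.397.
First three modes:
  n=1: λ₁ = 2.7π²/1.794² - 4.397 ≈ 3.883
  n=2: λ₂ = 10.8π²/1.794² - 4.397 ≈ 28.722
  n=3: λ₃ = 24.3π²/1.794² - 4.397 ≈ 70.121
Since 2.7π²/1.794² ≈ 8.28 > 4.397, all λₙ > 0.
The n=1 mode decays slowest → dominates as t → ∞.
Asymptotic: φ ~ c₁ sin(πx/1.794) e^{-λ₁t} with decay rate λ₁ ≈ 3.883.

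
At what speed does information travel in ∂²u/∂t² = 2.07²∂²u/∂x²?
Speed = 2.07. Information travels along characteristics x = x₀ ± 2.07t.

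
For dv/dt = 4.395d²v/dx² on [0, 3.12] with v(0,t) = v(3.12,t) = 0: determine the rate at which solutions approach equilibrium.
Eigenvalues: λₙ = 4.395n²π²/3.12².
First three modes:
  n=1: λ₁ = 4.395π²/3.12² ≈ 4.456
  n=2: λ₂ = 17.58π²/3.12² ≈ 17.824 (4× faster decay)
  n=3: λ₃ = 39.555π²/3.12² ≈ 40.104 (9× faster decay)
As t → ∞, higher modes decay exponentially faster. The n=1 mode dominates: v ~ c₁ sin(πx/3.12) e^{-λ₁t}.
Decay rate: λ₁ = 4.395π²/3.12² ≈ 4.456.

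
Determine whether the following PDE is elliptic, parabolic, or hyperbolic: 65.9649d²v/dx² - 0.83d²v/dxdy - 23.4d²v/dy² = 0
Coefficients: A = 65.9649, B = -0.83, C = -23.4. B² - 4AC = 6175.00354, which is positive, so the equation is hyperbolic.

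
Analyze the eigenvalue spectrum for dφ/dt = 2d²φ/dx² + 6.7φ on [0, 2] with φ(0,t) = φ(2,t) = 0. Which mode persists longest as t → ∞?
Eigenvalues: λₙ = 2n²π²/2² - 6.7.
First three modes:
  n=1: λ₁ = 2π²/2² - 6.7 ≈ -1.765
  n=2: λ₂ = 8π²/2² - 6.7 ≈ 13.039
  n=3: λ₃ = 18π²/2² - 6.7 ≈ 37.713
Since 2π²/2² ≈ 4.935 < 6.7, λ₁ < 0.
The n=1 mode grows fastest (−λₙ is largest for n=1) → dominates.
Asymptotic: φ ~ c₁ sin(πx/2) e^{1.765t} (exponential growth at rate −λ₁ ≈ 1.765).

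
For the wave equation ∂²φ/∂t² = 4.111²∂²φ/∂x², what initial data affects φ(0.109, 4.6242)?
Domain of dependence: [-18.9010862, 19.1190862]. Signals travel at speed 4.111, so data within |x - 0.109| ≤ 4.111·4.6242 = 19.0100862 can reach the point.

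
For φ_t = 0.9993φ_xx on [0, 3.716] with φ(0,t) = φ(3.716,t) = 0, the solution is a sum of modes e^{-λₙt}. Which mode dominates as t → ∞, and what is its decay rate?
Eigenvalues: λₙ = 0.9993n²π²/3.716².
First three modes:
  n=1: λ₁ = 0.9993π²/3.716² ≈ 0.714
  n=2: λ₂ = 3.9972π²/3.716² ≈ 2.857 (4× faster decay)
  n=3: λ₃ = 8.9937π²/3.716² ≈ 6.428 (9× faster decay)
As t → ∞, higher modes decay exponentially faster. The n=1 mode dominates: φ ~ c₁ sin(πx/3.716) e^{-λ₁t}.
Decay rate: λ₁ = 0.9993π²/3.716² ≈ 0.714.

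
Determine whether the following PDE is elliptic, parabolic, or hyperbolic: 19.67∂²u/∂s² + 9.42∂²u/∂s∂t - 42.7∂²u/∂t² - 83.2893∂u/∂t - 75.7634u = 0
Coefficients: A = 19.67, B = 9.42, C = -42.7. B² - 4AC = 3448.3724, which is positive, so the equation is hyperbolic.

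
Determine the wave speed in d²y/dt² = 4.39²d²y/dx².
Speed = 4.39. Information travels along characteristics x = x₀ ± 4.39t.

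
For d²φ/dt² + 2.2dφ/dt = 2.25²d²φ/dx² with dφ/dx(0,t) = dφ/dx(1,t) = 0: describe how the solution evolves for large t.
φ → constant (steady state). Damping (γ=2.2) dissipates the nonconstant modes; with Neumann BCs the spatial average obeys M''+γM'=0 and tends to a finite limit.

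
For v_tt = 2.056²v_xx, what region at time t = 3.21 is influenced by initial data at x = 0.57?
Domain of influence: [-6.02976, 7.16976]. Data at x = 0.57 spreads outward at speed 2.056.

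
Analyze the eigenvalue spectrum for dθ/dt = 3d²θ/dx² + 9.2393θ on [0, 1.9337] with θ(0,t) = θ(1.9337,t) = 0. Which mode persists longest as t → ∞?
Eigenvalues: λₙ = 3n²π²/1.9337² - 9.2393.
First three modes:
  n=1: λ₁ = 3π²/1.9337² - 9.2393 ≈ -1.321
  n=2: λ₂ = 12π²/1.9337² - 9.2393 ≈ 22.435
  n=3: λ₃ = 27π²/1.9337² - 9.2393 ≈ 62.027
Since 3π²/1.9337² ≈ 7.918 < 9.2393, λ₁ < 0.
The n=1 mode grows fastest (−λₙ is largest for n=1) → dominates.
Asymptotic: θ ~ c₁ sin(πx/1.9337) e^{1.321t} (exponential growth at rate −λ₁ ≈ 1.321).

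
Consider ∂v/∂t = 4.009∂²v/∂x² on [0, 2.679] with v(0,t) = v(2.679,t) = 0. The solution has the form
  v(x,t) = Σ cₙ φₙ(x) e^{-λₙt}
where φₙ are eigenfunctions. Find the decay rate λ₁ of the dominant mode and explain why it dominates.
Eigenvalues: λₙ = 4.009n²π²/2.679².
First three modes:
  n=1: λ₁ = 4.009π²/2.679² ≈ 5.513
  n=2: λ₂ = 16.036π²/2.679² ≈ 22.052 (4× faster decay)
  n=3: λ₃ = 36.081π²/2.679² ≈ 49.617 (9× faster decay)
As t → ∞, higher modes decay exponentially faster. The n=1 mode dominates: v ~ c₁ sin(πx/2.679) e^{-λ₁t}.
Decay rate: λ₁ = 4.009π²/2.679² ≈ 5.513.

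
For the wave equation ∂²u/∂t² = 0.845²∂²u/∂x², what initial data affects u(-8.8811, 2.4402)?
Domain of dependence: [-10.943069, -6.819131]. Signals travel at speed 0.845, so data within |x - -8.8811| ≤ 0.845·2.4402 = 2.061969 can reach the point.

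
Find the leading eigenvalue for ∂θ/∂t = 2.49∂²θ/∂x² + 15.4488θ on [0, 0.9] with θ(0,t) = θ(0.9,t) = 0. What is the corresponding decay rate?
Eigenvalues: λₙ = 2.49n²π²/0.9² - 15.4488.
First three modes:
  n=1: λ₁ = 2.49π²/0.9² - 15.4488 ≈ 14.891
  n=2: λ₂ = 9.96π²/0.9² - 15.4488 ≈ 105.911
  n=3: λ₃ = 22.41π²/0.9² - 15.4488 ≈ 257.61
Since 2.49π²/0.9² ≈ 30.34 > 15.4488, all λₙ > 0.
The n=1 mode decays slowest → dominates as t → ∞.
Asymptotic: θ ~ c₁ sin(πx/0.9) e^{-λ₁t} with decay rate λ₁ ≈ 14.891.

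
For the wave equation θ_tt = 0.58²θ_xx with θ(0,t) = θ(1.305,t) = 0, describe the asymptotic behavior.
θ oscillates (no decay). Energy is conserved; the solution oscillates indefinitely as standing waves.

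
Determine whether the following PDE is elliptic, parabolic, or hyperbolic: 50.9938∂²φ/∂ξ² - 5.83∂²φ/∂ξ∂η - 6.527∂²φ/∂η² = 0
Coefficients: A = 50.9938, B = -5.83, C = -6.527. B² - 4AC = 1365.3350304, which is positive, so the equation is hyperbolic.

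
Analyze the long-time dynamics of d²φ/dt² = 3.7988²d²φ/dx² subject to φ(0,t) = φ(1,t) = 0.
Long-time behavior: φ oscillates (no decay). Energy is conserved; the solution oscillates indefinitely as standing waves.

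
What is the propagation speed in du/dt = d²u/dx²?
Infinite. The heat equation is parabolic, not hyperbolic, so disturbances propagate instantly.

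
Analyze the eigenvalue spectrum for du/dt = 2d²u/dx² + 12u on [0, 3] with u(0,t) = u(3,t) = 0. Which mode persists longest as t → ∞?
Eigenvalues: λₙ = 2n²π²/3² - 12.
First three modes:
  n=1: λ₁ = 2π²/3² - 12 ≈ -9.807
  n=2: λ₂ = 8π²/3² - 12 ≈ -3.227
  n=3: λ₃ = 18π²/3² - 12 ≈ 7.739
Since 2π²/3² ≈ 2.193 < 12, λ₁ < 0.
The n=1 mode grows fastest (−λₙ is largest for n=1) → dominates.
Asymptotic: u ~ c₁ sin(πx/3) e^{9.807t} (exponential growth at rate −λ₁ ≈ 9.807).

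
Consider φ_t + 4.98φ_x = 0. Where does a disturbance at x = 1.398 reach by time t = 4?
At x = 21.318. The characteristic carries data from (1.398, 0) to (21.318, 4).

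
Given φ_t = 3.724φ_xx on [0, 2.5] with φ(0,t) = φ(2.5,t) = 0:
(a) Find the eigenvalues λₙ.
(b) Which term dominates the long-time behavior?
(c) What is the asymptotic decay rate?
Eigenvalues: λₙ = 3.724n²π²/2.5².
First three modes:
  n=1: λ₁ = 3.724π²/2.5² ≈ 5.881
  n=2: λ₂ = 14.896π²/2.5² ≈ 23.523 (4× faster decay)
  n=3: λ₃ = 33.516π²/2.5² ≈ 52.926 (9× faster decay)
As t → ∞, higher modes decay exponentially faster. The n=1 mode dominates: φ ~ c₁ sin(πx/2.5) e^{-λ₁t}.
Decay rate: λ₁ = 3.724π²/2.5² ≈ 5.881.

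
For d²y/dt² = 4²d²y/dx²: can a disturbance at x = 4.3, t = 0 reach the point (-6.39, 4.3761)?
Yes. The domain of dependence is [-23.8944, 11.1144], and 4.3 ∈ [-23.8944, 11.1144].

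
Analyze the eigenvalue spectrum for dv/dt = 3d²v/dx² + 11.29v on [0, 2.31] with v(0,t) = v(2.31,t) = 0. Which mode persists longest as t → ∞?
Eigenvalues: λₙ = 3n²π²/2.31² - 11.29.
First three modes:
  n=1: λ₁ = 3π²/2.31² - 11.29 ≈ -5.741
  n=2: λ₂ = 12π²/2.31² - 11.29 ≈ 10.905
  n=3: λ₃ = 27π²/2.31² - 11.29 ≈ 38.649
Since 3π²/2.31² ≈ 5.549 < 11.29, λ₁ < 0.
The n=1 mode grows fastest (−λₙ is largest for n=1) → dominates.
Asymptotic: v ~ c₁ sin(πx/2.31) e^{5.741t} (exponential growth at rate −λ₁ ≈ 5.741).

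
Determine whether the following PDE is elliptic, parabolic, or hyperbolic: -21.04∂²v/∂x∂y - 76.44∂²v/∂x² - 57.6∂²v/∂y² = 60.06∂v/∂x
Rewriting in standard form: -76.44∂²v/∂x² - 21.04∂²v/∂x∂y - 57.6∂²v/∂y² - 60.06∂v/∂x = 0. Coefficients: A = -76.44, B = -21.04, C = -57.6. B² - 4AC = -17169.0944, which is negative, so the equation is elliptic.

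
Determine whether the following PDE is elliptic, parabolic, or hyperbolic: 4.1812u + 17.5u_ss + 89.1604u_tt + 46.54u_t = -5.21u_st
Rewriting in standard form: 17.5u_ss + 5.21u_st + 89.1604u_tt + 46.54u_t + 4.1812u = 0. Coefficients: A = 17.5, B = 5.21, C = 89.1604. B² - 4AC = -6214.0839, which is negative, so the equation is elliptic.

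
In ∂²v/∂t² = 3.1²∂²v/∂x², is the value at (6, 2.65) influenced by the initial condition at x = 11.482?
Yes. The domain of dependence is [-2.215, 14.215], and 11.482 ∈ [-2.215, 14.215].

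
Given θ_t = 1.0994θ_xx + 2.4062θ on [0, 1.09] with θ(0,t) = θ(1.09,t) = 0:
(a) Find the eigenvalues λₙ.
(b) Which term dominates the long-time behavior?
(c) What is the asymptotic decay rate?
Eigenvalues: λₙ = 1.0994n²π²/1.09² - 2.4062.
First three modes:
  n=1: λ₁ = 1.0994π²/1.09² - 2.4062 ≈ 6.727
  n=2: λ₂ = 4.3976π²/1.09² - 2.4062 ≈ 34.125
  n=3: λ₃ = 9.8946π²/1.09² - 2.4062 ≈ 79.789
Since 1.0994π²/1.09² ≈ 9.133 > 2.4062, all λₙ > 0.
The n=1 mode decays slowest → dominates as t → ∞.
Asymptotic: θ ~ c₁ sin(πx/1.09) e^{-λ₁t} with decay rate λ₁ ≈ 6.727.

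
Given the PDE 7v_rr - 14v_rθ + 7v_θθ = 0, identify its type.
The second-order coefficients are A = 7, B = -14, C = 7. Since B² - 4AC = 0 = 0, this is a parabolic PDE.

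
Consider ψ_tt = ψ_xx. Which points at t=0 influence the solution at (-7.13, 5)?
Domain of dependence: [-12.13, -2.13]. Signals travel at speed 1, so data within |x - -7.13| ≤ 1·5 = 5 can reach the point.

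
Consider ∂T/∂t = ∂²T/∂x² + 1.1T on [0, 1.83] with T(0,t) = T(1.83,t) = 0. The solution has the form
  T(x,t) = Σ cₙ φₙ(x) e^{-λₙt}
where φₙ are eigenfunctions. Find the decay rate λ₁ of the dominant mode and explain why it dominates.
Eigenvalues: λₙ = n²π²/1.83² - 1.1.
First three modes:
  n=1: λ₁ = π²/1.83² - 1.1 ≈ 1.847
  n=2: λ₂ = 4π²/1.83² - 1.1 ≈ 10.688
  n=3: λ₃ = 9π²/1.83² - 1.1 ≈ 25.424
Since π²/1.83² ≈ 2.947 > 1.1, all λₙ > 0.
The n=1 mode decays slowest → dominates as t → ∞.
Asymptotic: T ~ c₁ sin(πx/1.83) e^{-λ₁t} with decay rate λ₁ ≈ 1.847.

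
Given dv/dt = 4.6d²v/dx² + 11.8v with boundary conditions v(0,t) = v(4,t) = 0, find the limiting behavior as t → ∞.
v grows unboundedly. Reaction dominates diffusion (r=11.8 > κπ²/L²≈2.84); solution grows exponentially.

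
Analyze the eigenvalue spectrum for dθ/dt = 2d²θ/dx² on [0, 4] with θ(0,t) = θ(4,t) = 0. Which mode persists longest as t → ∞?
Eigenvalues: λₙ = 2n²π²/4².
First three modes:
  n=1: λ₁ = 2π²/4² ≈ 1.234
  n=2: λ₂ = 8π²/4² ≈ 4.935 (4× faster decay)
  n=3: λ₃ = 18π²/4² ≈ 11.103 (9× faster decay)
As t → ∞, higher modes decay exponentially faster. The n=1 mode dominates: θ ~ c₁ sin(πx/4) e^{-λ₁t}.
Decay rate: λ₁ = 2π²/4² ≈ 1.234.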